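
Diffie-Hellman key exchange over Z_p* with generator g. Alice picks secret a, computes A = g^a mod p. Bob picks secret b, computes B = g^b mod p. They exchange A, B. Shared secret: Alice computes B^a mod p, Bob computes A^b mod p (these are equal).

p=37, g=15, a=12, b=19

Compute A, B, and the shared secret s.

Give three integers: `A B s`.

A = 15^12 mod 37  (bits of 12 = 1100)
  bit 0 = 1: r = r^2 * 15 mod 37 = 1^2 * 15 = 1*15 = 15
  bit 1 = 1: r = r^2 * 15 mod 37 = 15^2 * 15 = 3*15 = 8
  bit 2 = 0: r = r^2 mod 37 = 8^2 = 27
  bit 3 = 0: r = r^2 mod 37 = 27^2 = 26
  -> A = 26
B = 15^19 mod 37  (bits of 19 = 10011)
  bit 0 = 1: r = r^2 * 15 mod 37 = 1^2 * 15 = 1*15 = 15
  bit 1 = 0: r = r^2 mod 37 = 15^2 = 3
  bit 2 = 0: r = r^2 mod 37 = 3^2 = 9
  bit 3 = 1: r = r^2 * 15 mod 37 = 9^2 * 15 = 7*15 = 31
  bit 4 = 1: r = r^2 * 15 mod 37 = 31^2 * 15 = 36*15 = 22
  -> B = 22
s = B^a = 22^12 mod 37  (bits of 12 = 1100)
  bit 0 = 1: r = r^2 * 22 mod 37 = 1^2 * 22 = 1*22 = 22
  bit 1 = 1: r = r^2 * 22 mod 37 = 22^2 * 22 = 3*22 = 29
  bit 2 = 0: r = r^2 mod 37 = 29^2 = 27
  bit 3 = 0: r = r^2 mod 37 = 27^2 = 26
  -> s = B^a = 26

Answer: 26 22 26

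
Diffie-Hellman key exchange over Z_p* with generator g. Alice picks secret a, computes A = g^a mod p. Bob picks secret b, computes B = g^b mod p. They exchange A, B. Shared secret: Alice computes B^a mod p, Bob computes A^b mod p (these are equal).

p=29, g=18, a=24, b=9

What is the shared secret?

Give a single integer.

A = 18^24 mod 29  (bits of 24 = 11000)
  bit 0 = 1: r = r^2 * 18 mod 29 = 1^2 * 18 = 1*18 = 18
  bit 1 = 1: r = r^2 * 18 mod 29 = 18^2 * 18 = 5*18 = 3
  bit 2 = 0: r = r^2 mod 29 = 3^2 = 9
  bit 3 = 0: r = r^2 mod 29 = 9^2 = 23
  bit 4 = 0: r = r^2 mod 29 = 23^2 = 7
  -> A = 7
B = 18^9 mod 29  (bits of 9 = 1001)
  bit 0 = 1: r = r^2 * 18 mod 29 = 1^2 * 18 = 1*18 = 18
  bit 1 = 0: r = r^2 mod 29 = 18^2 = 5
  bit 2 = 0: r = r^2 mod 29 = 5^2 = 25
  bit 3 = 1: r = r^2 * 18 mod 29 = 25^2 * 18 = 16*18 = 27
  -> B = 27
s = B^a = 27^24 mod 29  (bits of 24 = 11000)
  bit 0 = 1: r = r^2 * 27 mod 29 = 1^2 * 27 = 1*27 = 27
  bit 1 = 1: r = r^2 * 27 mod 29 = 27^2 * 27 = 4*27 = 21
  bit 2 = 0: r = r^2 mod 29 = 21^2 = 6
  bit 3 = 0: r = r^2 mod 29 = 6^2 = 7
  bit 4 = 0: r = r^2 mod 29 = 7^2 = 20
  -> s = B^a = 20

Answer: 20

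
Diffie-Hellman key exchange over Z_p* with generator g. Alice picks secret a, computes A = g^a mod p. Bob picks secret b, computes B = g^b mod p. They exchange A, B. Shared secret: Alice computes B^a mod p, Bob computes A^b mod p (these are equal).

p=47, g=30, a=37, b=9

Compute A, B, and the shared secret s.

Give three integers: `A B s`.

A = 30^37 mod 47  (bits of 37 = 100101)
  bit 0 = 1: r = r^2 * 30 mod 47 = 1^2 * 30 = 1*30 = 30
  bit 1 = 0: r = r^2 mod 47 = 30^2 = 7
  bit 2 = 0: r = r^2 mod 47 = 7^2 = 2
  bit 3 = 1: r = r^2 * 30 mod 47 = 2^2 * 30 = 4*30 = 26
  bit 4 = 0: r = r^2 mod 47 = 26^2 = 18
  bit 5 = 1: r = r^2 * 30 mod 47 = 18^2 * 30 = 42*30 = 38
  -> A = 38
B = 30^9 mod 47  (bits of 9 = 1001)
  bit 0 = 1: r = r^2 * 30 mod 47 = 1^2 * 30 = 1*30 = 30
  bit 1 = 0: r = r^2 mod 47 = 30^2 = 7
  bit 2 = 0: r = r^2 mod 47 = 7^2 = 2
  bit 3 = 1: r = r^2 * 30 mod 47 = 2^2 * 30 = 4*30 = 26
  -> B = 26
s = B^a = 26^37 mod 47  (bits of 37 = 100101)
  bit 0 = 1: r = r^2 * 26 mod 47 = 1^2 * 26 = 1*26 = 26
  bit 1 = 0: r = r^2 mod 47 = 26^2 = 18
  bit 2 = 0: r = r^2 mod 47 = 18^2 = 42
  bit 3 = 1: r = r^2 * 26 mod 47 = 42^2 * 26 = 25*26 = 39
  bit 4 = 0: r = r^2 mod 47 = 39^2 = 17
  bit 5 = 1: r = r^2 * 26 mod 47 = 17^2 * 26 = 7*26 = 41
  -> s = B^a = 41

Answer: 38 26 41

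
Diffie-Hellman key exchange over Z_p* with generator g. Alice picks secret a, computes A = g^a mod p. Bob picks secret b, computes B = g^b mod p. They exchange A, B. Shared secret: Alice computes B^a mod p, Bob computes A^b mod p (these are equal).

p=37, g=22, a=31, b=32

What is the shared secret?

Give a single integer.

Answer: 34

Derivation:
A = 22^31 mod 37  (bits of 31 = 11111)
  bit 0 = 1: r = r^2 * 22 mod 37 = 1^2 * 22 = 1*22 = 22
  bit 1 = 1: r = r^2 * 22 mod 37 = 22^2 * 22 = 3*22 = 29
  bit 2 = 1: r = r^2 * 22 mod 37 = 29^2 * 22 = 27*22 = 2
  bit 3 = 1: r = r^2 * 22 mod 37 = 2^2 * 22 = 4*22 = 14
  bit 4 = 1: r = r^2 * 22 mod 37 = 14^2 * 22 = 11*22 = 20
  -> A = 20
B = 22^32 mod 37  (bits of 32 = 100000)
  bit 0 = 1: r = r^2 * 22 mod 37 = 1^2 * 22 = 1*22 = 22
  bit 1 = 0: r = r^2 mod 37 = 22^2 = 3
  bit 2 = 0: r = r^2 mod 37 = 3^2 = 9
  bit 3 = 0: r = r^2 mod 37 = 9^2 = 7
  bit 4 = 0: r = r^2 mod 37 = 7^2 = 12
  bit 5 = 0: r = r^2 mod 37 = 12^2 = 33
  -> B = 33
s = B^a = 33^31 mod 37  (bits of 31 = 11111)
  bit 0 = 1: r = r^2 * 33 mod 37 = 1^2 * 33 = 1*33 = 33
  bit 1 = 1: r = r^2 * 33 mod 37 = 33^2 * 33 = 16*33 = 10
  bit 2 = 1: r = r^2 * 33 mod 37 = 10^2 * 33 = 26*33 = 7
  bit 3 = 1: r = r^2 * 33 mod 37 = 7^2 * 33 = 12*33 = 26
  bit 4 = 1: r = r^2 * 33 mod 37 = 26^2 * 33 = 10*33 = 34
  -> s = B^a = 34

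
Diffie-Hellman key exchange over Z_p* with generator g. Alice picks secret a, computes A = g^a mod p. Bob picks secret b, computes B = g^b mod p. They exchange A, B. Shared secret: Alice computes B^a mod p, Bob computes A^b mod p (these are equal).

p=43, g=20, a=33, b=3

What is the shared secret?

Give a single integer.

Answer: 32

Derivation:
A = 20^33 mod 43  (bits of 33 = 100001)
  bit 0 = 1: r = r^2 * 20 mod 43 = 1^2 * 20 = 1*20 = 20
  bit 1 = 0: r = r^2 mod 43 = 20^2 = 13
  bit 2 = 0: r = r^2 mod 43 = 13^2 = 40
  bit 3 = 0: r = r^2 mod 43 = 40^2 = 9
  bit 4 = 0: r = r^2 mod 43 = 9^2 = 38
  bit 5 = 1: r = r^2 * 20 mod 43 = 38^2 * 20 = 25*20 = 27
  -> A = 27
B = 20^3 mod 43  (bits of 3 = 11)
  bit 0 = 1: r = r^2 * 20 mod 43 = 1^2 * 20 = 1*20 = 20
  bit 1 = 1: r = r^2 * 20 mod 43 = 20^2 * 20 = 13*20 = 2
  -> B = 2
s = B^a = 2^33 mod 43  (bits of 33 = 100001)
  bit 0 = 1: r = r^2 * 2 mod 43 = 1^2 * 2 = 1*2 = 2
  bit 1 = 0: r = r^2 mod 43 = 2^2 = 4
  bit 2 = 0: r = r^2 mod 43 = 4^2 = 16
  bit 3 = 0: r = r^2 mod 43 = 16^2 = 41
  bit 4 = 0: r = r^2 mod 43 = 41^2 = 4
  bit 5 = 1: r = r^2 * 2 mod 43 = 4^2 * 2 = 16*2 = 32
  -> s = B^a = 32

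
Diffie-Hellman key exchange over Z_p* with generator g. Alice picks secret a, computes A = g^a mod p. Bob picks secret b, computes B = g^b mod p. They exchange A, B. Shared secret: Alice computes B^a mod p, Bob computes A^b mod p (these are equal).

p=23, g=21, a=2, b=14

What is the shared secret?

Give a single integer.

Answer: 18

Derivation:
A = 21^2 mod 23  (bits of 2 = 10)
  bit 0 = 1: r = r^2 * 21 mod 23 = 1^2 * 21 = 1*21 = 21
  bit 1 = 0: r = r^2 mod 23 = 21^2 = 4
  -> A = 4
B = 21^14 mod 23  (bits of 14 = 1110)
  bit 0 = 1: r = r^2 * 21 mod 23 = 1^2 * 21 = 1*21 = 21
  bit 1 = 1: r = r^2 * 21 mod 23 = 21^2 * 21 = 4*21 = 15
  bit 2 = 1: r = r^2 * 21 mod 23 = 15^2 * 21 = 18*21 = 10
  bit 3 = 0: r = r^2 mod 23 = 10^2 = 8
  -> B = 8
s = B^a = 8^2 mod 23  (bits of 2 = 10)
  bit 0 = 1: r = r^2 * 8 mod 23 = 1^2 * 8 = 1*8 = 8
  bit 1 = 0: r = r^2 mod 23 = 8^2 = 18
  -> s = B^a = 18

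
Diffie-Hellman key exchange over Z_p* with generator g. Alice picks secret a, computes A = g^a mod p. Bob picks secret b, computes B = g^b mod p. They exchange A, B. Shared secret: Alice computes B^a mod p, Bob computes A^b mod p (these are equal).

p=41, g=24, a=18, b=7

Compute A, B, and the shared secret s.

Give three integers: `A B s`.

A = 24^18 mod 41  (bits of 18 = 10010)
  bit 0 = 1: r = r^2 * 24 mod 41 = 1^2 * 24 = 1*24 = 24
  bit 1 = 0: r = r^2 mod 41 = 24^2 = 2
  bit 2 = 0: r = r^2 mod 41 = 2^2 = 4
  bit 3 = 1: r = r^2 * 24 mod 41 = 4^2 * 24 = 16*24 = 15
  bit 4 = 0: r = r^2 mod 41 = 15^2 = 20
  -> A = 20
B = 24^7 mod 41  (bits of 7 = 111)
  bit 0 = 1: r = r^2 * 24 mod 41 = 1^2 * 24 = 1*24 = 24
  bit 1 = 1: r = r^2 * 24 mod 41 = 24^2 * 24 = 2*24 = 7
  bit 2 = 1: r = r^2 * 24 mod 41 = 7^2 * 24 = 8*24 = 28
  -> B = 28
s = B^a = 28^18 mod 41  (bits of 18 = 10010)
  bit 0 = 1: r = r^2 * 28 mod 41 = 1^2 * 28 = 1*28 = 28
  bit 1 = 0: r = r^2 mod 41 = 28^2 = 5
  bit 2 = 0: r = r^2 mod 41 = 5^2 = 25
  bit 3 = 1: r = r^2 * 28 mod 41 = 25^2 * 28 = 10*28 = 34
  bit 4 = 0: r = r^2 mod 41 = 34^2 = 8
  -> s = B^a = 8

Answer: 20 28 8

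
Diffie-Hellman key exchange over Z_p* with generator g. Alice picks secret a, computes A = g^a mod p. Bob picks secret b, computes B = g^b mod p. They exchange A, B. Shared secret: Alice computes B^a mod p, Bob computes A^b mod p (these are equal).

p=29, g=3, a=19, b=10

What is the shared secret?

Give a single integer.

A = 3^19 mod 29  (bits of 19 = 10011)
  bit 0 = 1: r = r^2 * 3 mod 29 = 1^2 * 3 = 1*3 = 3
  bit 1 = 0: r = r^2 mod 29 = 3^2 = 9
  bit 2 = 0: r = r^2 mod 29 = 9^2 = 23
  bit 3 = 1: r = r^2 * 3 mod 29 = 23^2 * 3 = 7*3 = 21
  bit 4 = 1: r = r^2 * 3 mod 29 = 21^2 * 3 = 6*3 = 18
  -> A = 18
B = 3^10 mod 29  (bits of 10 = 1010)
  bit 0 = 1: r = r^2 * 3 mod 29 = 1^2 * 3 = 1*3 = 3
  bit 1 = 0: r = r^2 mod 29 = 3^2 = 9
  bit 2 = 1: r = r^2 * 3 mod 29 = 9^2 * 3 = 23*3 = 11
  bit 3 = 0: r = r^2 mod 29 = 11^2 = 5
  -> B = 5
s = B^a = 5^19 mod 29  (bits of 19 = 10011)
  bit 0 = 1: r = r^2 * 5 mod 29 = 1^2 * 5 = 1*5 = 5
  bit 1 = 0: r = r^2 mod 29 = 5^2 = 25
  bit 2 = 0: r = r^2 mod 29 = 25^2 = 16
  bit 3 = 1: r = r^2 * 5 mod 29 = 16^2 * 5 = 24*5 = 4
  bit 4 = 1: r = r^2 * 5 mod 29 = 4^2 * 5 = 16*5 = 22
  -> s = B^a = 22

Answer: 22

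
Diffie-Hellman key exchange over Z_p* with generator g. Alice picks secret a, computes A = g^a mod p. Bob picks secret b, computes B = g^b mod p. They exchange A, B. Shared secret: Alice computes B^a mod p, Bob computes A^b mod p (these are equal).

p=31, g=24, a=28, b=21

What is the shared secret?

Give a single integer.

Answer: 2

Derivation:
A = 24^28 mod 31  (bits of 28 = 11100)
  bit 0 = 1: r = r^2 * 24 mod 31 = 1^2 * 24 = 1*24 = 24
  bit 1 = 1: r = r^2 * 24 mod 31 = 24^2 * 24 = 18*24 = 29
  bit 2 = 1: r = r^2 * 24 mod 31 = 29^2 * 24 = 4*24 = 3
  bit 3 = 0: r = r^2 mod 31 = 3^2 = 9
  bit 4 = 0: r = r^2 mod 31 = 9^2 = 19
  -> A = 19
B = 24^21 mod 31  (bits of 21 = 10101)
  bit 0 = 1: r = r^2 * 24 mod 31 = 1^2 * 24 = 1*24 = 24
  bit 1 = 0: r = r^2 mod 31 = 24^2 = 18
  bit 2 = 1: r = r^2 * 24 mod 31 = 18^2 * 24 = 14*24 = 26
  bit 3 = 0: r = r^2 mod 31 = 26^2 = 25
  bit 4 = 1: r = r^2 * 24 mod 31 = 25^2 * 24 = 5*24 = 27
  -> B = 27
s = B^a = 27^28 mod 31  (bits of 28 = 11100)
  bit 0 = 1: r = r^2 * 27 mod 31 = 1^2 * 27 = 1*27 = 27
  bit 1 = 1: r = r^2 * 27 mod 31 = 27^2 * 27 = 16*27 = 29
  bit 2 = 1: r = r^2 * 27 mod 31 = 29^2 * 27 = 4*27 = 15
  bit 3 = 0: r = r^2 mod 31 = 15^2 = 8
  bit 4 = 0: r = r^2 mod 31 = 8^2 = 2
  -> s = B^a = 2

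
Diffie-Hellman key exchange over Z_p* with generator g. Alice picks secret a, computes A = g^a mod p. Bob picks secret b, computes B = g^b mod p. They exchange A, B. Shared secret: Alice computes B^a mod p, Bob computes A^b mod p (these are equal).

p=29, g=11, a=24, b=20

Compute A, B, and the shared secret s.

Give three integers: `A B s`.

Answer: 7 20 25

Derivation:
A = 11^24 mod 29  (bits of 24 = 11000)
  bit 0 = 1: r = r^2 * 11 mod 29 = 1^2 * 11 = 1*11 = 11
  bit 1 = 1: r = r^2 * 11 mod 29 = 11^2 * 11 = 5*11 = 26
  bit 2 = 0: r = r^2 mod 29 = 26^2 = 9
  bit 3 = 0: r = r^2 mod 29 = 9^2 = 23
  bit 4 = 0: r = r^2 mod 29 = 23^2 = 7
  -> A = 7
B = 11^20 mod 29  (bits of 20 = 10100)
  bit 0 = 1: r = r^2 * 11 mod 29 = 1^2 * 11 = 1*11 = 11
  bit 1 = 0: r = r^2 mod 29 = 11^2 = 5
  bit 2 = 1: r = r^2 * 11 mod 29 = 5^2 * 11 = 25*11 = 14
  bit 3 = 0: r = r^2 mod 29 = 14^2 = 22
  bit 4 = 0: r = r^2 mod 29 = 22^2 = 20
  -> B = 20
s = B^a = 20^24 mod 29  (bits of 24 = 11000)
  bit 0 = 1: r = r^2 * 20 mod 29 = 1^2 * 20 = 1*20 = 20
  bit 1 = 1: r = r^2 * 20 mod 29 = 20^2 * 20 = 23*20 = 25
  bit 2 = 0: r = r^2 mod 29 = 25^2 = 16
  bit 3 = 0: r = r^2 mod 29 = 16^2 = 24
  bit 4 = 0: r = r^2 mod 29 = 24^2 = 25
  -> s = B^a = 25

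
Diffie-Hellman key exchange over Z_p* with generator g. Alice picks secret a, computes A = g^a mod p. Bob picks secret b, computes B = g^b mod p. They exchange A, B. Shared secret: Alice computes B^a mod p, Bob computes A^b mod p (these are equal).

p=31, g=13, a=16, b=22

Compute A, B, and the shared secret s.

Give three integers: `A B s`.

Answer: 18 9 9

Derivation:
A = 13^16 mod 31  (bits of 16 = 10000)
  bit 0 = 1: r = r^2 * 13 mod 31 = 1^2 * 13 = 1*13 = 13
  bit 1 = 0: r = r^2 mod 31 = 13^2 = 14
  bit 2 = 0: r = r^2 mod 31 = 14^2 = 10
  bit 3 = 0: r = r^2 mod 31 = 10^2 = 7
  bit 4 = 0: r = r^2 mod 31 = 7^2 = 18
  -> A = 18
B = 13^22 mod 31  (bits of 22 = 10110)
  bit 0 = 1: r = r^2 * 13 mod 31 = 1^2 * 13 = 1*13 = 13
  bit 1 = 0: r = r^2 mod 31 = 13^2 = 14
  bit 2 = 1: r = r^2 * 13 mod 31 = 14^2 * 13 = 10*13 = 6
  bit 3 = 1: r = r^2 * 13 mod 31 = 6^2 * 13 = 5*13 = 3
  bit 4 = 0: r = r^2 mod 31 = 3^2 = 9
  -> B = 9
s = B^a = 9^16 mod 31  (bits of 16 = 10000)
  bit 0 = 1: r = r^2 * 9 mod 31 = 1^2 * 9 = 1*9 = 9
  bit 1 = 0: r = r^2 mod 31 = 9^2 = 19
  bit 2 = 0: r = r^2 mod 31 = 19^2 = 20
  bit 3 = 0: r = r^2 mod 31 = 20^2 = 28
  bit 4 = 0: r = r^2 mod 31 = 28^2 = 9
  -> s = B^a = 9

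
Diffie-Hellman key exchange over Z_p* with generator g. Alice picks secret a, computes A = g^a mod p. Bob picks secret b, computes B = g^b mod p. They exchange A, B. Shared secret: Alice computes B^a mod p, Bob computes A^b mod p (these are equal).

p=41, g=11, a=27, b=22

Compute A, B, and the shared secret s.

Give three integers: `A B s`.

Answer: 6 2 5

Derivation:
A = 11^27 mod 41  (bits of 27 = 11011)
  bit 0 = 1: r = r^2 * 11 mod 41 = 1^2 * 11 = 1*11 = 11
  bit 1 = 1: r = r^2 * 11 mod 41 = 11^2 * 11 = 39*11 = 19
  bit 2 = 0: r = r^2 mod 41 = 19^2 = 33
  bit 3 = 1: r = r^2 * 11 mod 41 = 33^2 * 11 = 23*11 = 7
  bit 4 = 1: r = r^2 * 11 mod 41 = 7^2 * 11 = 8*11 = 6
  -> A = 6
B = 11^22 mod 41  (bits of 22 = 10110)
  bit 0 = 1: r = r^2 * 11 mod 41 = 1^2 * 11 = 1*11 = 11
  bit 1 = 0: r = r^2 mod 41 = 11^2 = 39
  bit 2 = 1: r = r^2 * 11 mod 41 = 39^2 * 11 = 4*11 = 3
  bit 3 = 1: r = r^2 * 11 mod 41 = 3^2 * 11 = 9*11 = 17
  bit 4 = 0: r = r^2 mod 41 = 17^2 = 2
  -> B = 2
s = B^a = 2^27 mod 41  (bits of 27 = 11011)
  bit 0 = 1: r = r^2 * 2 mod 41 = 1^2 * 2 = 1*2 = 2
  bit 1 = 1: r = r^2 * 2 mod 41 = 2^2 * 2 = 4*2 = 8
  bit 2 = 0: r = r^2 mod 41 = 8^2 = 23
  bit 3 = 1: r = r^2 * 2 mod 41 = 23^2 * 2 = 37*2 = 33
  bit 4 = 1: r = r^2 * 2 mod 41 = 33^2 * 2 = 23*2 = 5
  -> s = B^a = 5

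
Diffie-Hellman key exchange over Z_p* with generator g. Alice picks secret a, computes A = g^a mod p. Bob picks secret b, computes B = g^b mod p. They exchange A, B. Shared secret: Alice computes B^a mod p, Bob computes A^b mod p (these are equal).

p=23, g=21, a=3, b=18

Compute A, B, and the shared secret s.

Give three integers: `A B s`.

A = 21^3 mod 23  (bits of 3 = 11)
  bit 0 = 1: r = r^2 * 21 mod 23 = 1^2 * 21 = 1*21 = 21
  bit 1 = 1: r = r^2 * 21 mod 23 = 21^2 * 21 = 4*21 = 15
  -> A = 15
B = 21^18 mod 23  (bits of 18 = 10010)
  bit 0 = 1: r = r^2 * 21 mod 23 = 1^2 * 21 = 1*21 = 21
  bit 1 = 0: r = r^2 mod 23 = 21^2 = 4
  bit 2 = 0: r = r^2 mod 23 = 4^2 = 16
  bit 3 = 1: r = r^2 * 21 mod 23 = 16^2 * 21 = 3*21 = 17
  bit 4 = 0: r = r^2 mod 23 = 17^2 = 13
  -> B = 13
s = B^a = 13^3 mod 23  (bits of 3 = 11)
  bit 0 = 1: r = r^2 * 13 mod 23 = 1^2 * 13 = 1*13 = 13
  bit 1 = 1: r = r^2 * 13 mod 23 = 13^2 * 13 = 8*13 = 12
  -> s = B^a = 12

Answer: 15 13 12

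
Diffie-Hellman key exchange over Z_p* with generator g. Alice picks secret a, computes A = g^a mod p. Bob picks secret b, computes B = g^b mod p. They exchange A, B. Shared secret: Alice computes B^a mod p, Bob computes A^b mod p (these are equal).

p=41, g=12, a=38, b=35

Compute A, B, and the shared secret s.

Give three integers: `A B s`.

Answer: 2 14 9

Derivation:
A = 12^38 mod 41  (bits of 38 = 100110)
  bit 0 = 1: r = r^2 * 12 mod 41 = 1^2 * 12 = 1*12 = 12
  bit 1 = 0: r = r^2 mod 41 = 12^2 = 21
  bit 2 = 0: r = r^2 mod 41 = 21^2 = 31
  bit 3 = 1: r = r^2 * 12 mod 41 = 31^2 * 12 = 18*12 = 11
  bit 4 = 1: r = r^2 * 12 mod 41 = 11^2 * 12 = 39*12 = 17
  bit 5 = 0: r = r^2 mod 41 = 17^2 = 2
  -> A = 2
B = 12^35 mod 41  (bits of 35 = 100011)
  bit 0 = 1: r = r^2 * 12 mod 41 = 1^2 * 12 = 1*12 = 12
  bit 1 = 0: r = r^2 mod 41 = 12^2 = 21
  bit 2 = 0: r = r^2 mod 41 = 21^2 = 31
  bit 3 = 0: r = r^2 mod 41 = 31^2 = 18
  bit 4 = 1: r = r^2 * 12 mod 41 = 18^2 * 12 = 37*12 = 34
  bit 5 = 1: r = r^2 * 12 mod 41 = 34^2 * 12 = 8*12 = 14
  -> B = 14
s = B^a = 14^38 mod 41  (bits of 38 = 100110)
  bit 0 = 1: r = r^2 * 14 mod 41 = 1^2 * 14 = 1*14 = 14
  bit 1 = 0: r = r^2 mod 41 = 14^2 = 32
  bit 2 = 0: r = r^2 mod 41 = 32^2 = 40
  bit 3 = 1: r = r^2 * 14 mod 41 = 40^2 * 14 = 1*14 = 14
  bit 4 = 1: r = r^2 * 14 mod 41 = 14^2 * 14 = 32*14 = 38
  bit 5 = 0: r = r^2 mod 41 = 38^2 = 9
  -> s = B^a = 9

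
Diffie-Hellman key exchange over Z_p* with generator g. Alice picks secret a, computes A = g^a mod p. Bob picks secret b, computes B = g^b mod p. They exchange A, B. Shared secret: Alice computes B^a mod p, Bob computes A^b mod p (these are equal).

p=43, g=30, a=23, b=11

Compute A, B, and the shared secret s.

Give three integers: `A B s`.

A = 30^23 mod 43  (bits of 23 = 10111)
  bit 0 = 1: r = r^2 * 30 mod 43 = 1^2 * 30 = 1*30 = 30
  bit 1 = 0: r = r^2 mod 43 = 30^2 = 40
  bit 2 = 1: r = r^2 * 30 mod 43 = 40^2 * 30 = 9*30 = 12
  bit 3 = 1: r = r^2 * 30 mod 43 = 12^2 * 30 = 15*30 = 20
  bit 4 = 1: r = r^2 * 30 mod 43 = 20^2 * 30 = 13*30 = 3
  -> A = 3
B = 30^11 mod 43  (bits of 11 = 1011)
  bit 0 = 1: r = r^2 * 30 mod 43 = 1^2 * 30 = 1*30 = 30
  bit 1 = 0: r = r^2 mod 43 = 30^2 = 40
  bit 2 = 1: r = r^2 * 30 mod 43 = 40^2 * 30 = 9*30 = 12
  bit 3 = 1: r = r^2 * 30 mod 43 = 12^2 * 30 = 15*30 = 20
  -> B = 20
s = B^a = 20^23 mod 43  (bits of 23 = 10111)
  bit 0 = 1: r = r^2 * 20 mod 43 = 1^2 * 20 = 1*20 = 20
  bit 1 = 0: r = r^2 mod 43 = 20^2 = 13
  bit 2 = 1: r = r^2 * 20 mod 43 = 13^2 * 20 = 40*20 = 26
  bit 3 = 1: r = r^2 * 20 mod 43 = 26^2 * 20 = 31*20 = 18
  bit 4 = 1: r = r^2 * 20 mod 43 = 18^2 * 20 = 23*20 = 30
  -> s = B^a = 30

Answer: 3 20 30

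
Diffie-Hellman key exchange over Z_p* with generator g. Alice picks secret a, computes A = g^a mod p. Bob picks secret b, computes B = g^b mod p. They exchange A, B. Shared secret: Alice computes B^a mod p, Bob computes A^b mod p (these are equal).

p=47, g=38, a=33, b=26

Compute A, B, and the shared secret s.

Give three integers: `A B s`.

Answer: 40 24 14

Derivation:
A = 38^33 mod 47  (bits of 33 = 100001)
  bit 0 = 1: r = r^2 * 38 mod 47 = 1^2 * 38 = 1*38 = 38
  bit 1 = 0: r = r^2 mod 47 = 38^2 = 34
  bit 2 = 0: r = r^2 mod 47 = 34^2 = 28
  bit 3 = 0: r = r^2 mod 47 = 28^2 = 32
  bit 4 = 0: r = r^2 mod 47 = 32^2 = 37
  bit 5 = 1: r = r^2 * 38 mod 47 = 37^2 * 38 = 6*38 = 40
  -> A = 40
B = 38^26 mod 47  (bits of 26 = 11010)
  bit 0 = 1: r = r^2 * 38 mod 47 = 1^2 * 38 = 1*38 = 38
  bit 1 = 1: r = r^2 * 38 mod 47 = 38^2 * 38 = 34*38 = 23
  bit 2 = 0: r = r^2 mod 47 = 23^2 = 12
  bit 3 = 1: r = r^2 * 38 mod 47 = 12^2 * 38 = 3*38 = 20
  bit 4 = 0: r = r^2 mod 47 = 20^2 = 24
  -> B = 24
s = B^a = 24^33 mod 47  (bits of 33 = 100001)
  bit 0 = 1: r = r^2 * 24 mod 47 = 1^2 * 24 = 1*24 = 24
  bit 1 = 0: r = r^2 mod 47 = 24^2 = 12
  bit 2 = 0: r = r^2 mod 47 = 12^2 = 3
  bit 3 = 0: r = r^2 mod 47 = 3^2 = 9
  bit 4 = 0: r = r^2 mod 47 = 9^2 = 34
  bit 5 = 1: r = r^2 * 24 mod 47 = 34^2 * 24 = 28*24 = 14
  -> s = B^a = 14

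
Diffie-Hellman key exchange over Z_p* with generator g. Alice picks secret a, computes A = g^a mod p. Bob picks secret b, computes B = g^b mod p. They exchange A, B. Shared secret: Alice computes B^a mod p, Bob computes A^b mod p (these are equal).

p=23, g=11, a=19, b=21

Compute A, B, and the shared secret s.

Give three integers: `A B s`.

Answer: 15 21 20

Derivation:
A = 11^19 mod 23  (bits of 19 = 10011)
  bit 0 = 1: r = r^2 * 11 mod 23 = 1^2 * 11 = 1*11 = 11
  bit 1 = 0: r = r^2 mod 23 = 11^2 = 6
  bit 2 = 0: r = r^2 mod 23 = 6^2 = 13
  bit 3 = 1: r = r^2 * 11 mod 23 = 13^2 * 11 = 8*11 = 19
  bit 4 = 1: r = r^2 * 11 mod 23 = 19^2 * 11 = 16*11 = 15
  -> A = 15
B = 11^21 mod 23  (bits of 21 = 10101)
  bit 0 = 1: r = r^2 * 11 mod 23 = 1^2 * 11 = 1*11 = 11
  bit 1 = 0: r = r^2 mod 23 = 11^2 = 6
  bit 2 = 1: r = r^2 * 11 mod 23 = 6^2 * 11 = 13*11 = 5
  bit 3 = 0: r = r^2 mod 23 = 5^2 = 2
  bit 4 = 1: r = r^2 * 11 mod 23 = 2^2 * 11 = 4*11 = 21
  -> B = 21
s = B^a = 21^19 mod 23  (bits of 19 = 10011)
  bit 0 = 1: r = r^2 * 21 mod 23 = 1^2 * 21 = 1*21 = 21
  bit 1 = 0: r = r^2 mod 23 = 21^2 = 4
  bit 2 = 0: r = r^2 mod 23 = 4^2 = 16
  bit 3 = 1: r = r^2 * 21 mod 23 = 16^2 * 21 = 3*21 = 17
  bit 4 = 1: r = r^2 * 21 mod 23 = 17^2 * 21 = 13*21 = 20
  -> s = B^a = 20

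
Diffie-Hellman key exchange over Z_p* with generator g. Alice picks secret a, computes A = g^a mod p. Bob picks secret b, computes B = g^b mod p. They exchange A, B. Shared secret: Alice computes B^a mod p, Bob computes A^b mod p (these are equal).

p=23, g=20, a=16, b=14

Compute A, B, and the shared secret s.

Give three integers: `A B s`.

Answer: 13 4 12

Derivation:
A = 20^16 mod 23  (bits of 16 = 10000)
  bit 0 = 1: r = r^2 * 20 mod 23 = 1^2 * 20 = 1*20 = 20
  bit 1 = 0: r = r^2 mod 23 = 20^2 = 9
  bit 2 = 0: r = r^2 mod 23 = 9^2 = 12
  bit 3 = 0: r = r^2 mod 23 = 12^2 = 6
  bit 4 = 0: r = r^2 mod 23 = 6^2 = 13
  -> A = 13
B = 20^14 mod 23  (bits of 14 = 1110)
  bit 0 = 1: r = r^2 * 20 mod 23 = 1^2 * 20 = 1*20 = 20
  bit 1 = 1: r = r^2 * 20 mod 23 = 20^2 * 20 = 9*20 = 19
  bit 2 = 1: r = r^2 * 20 mod 23 = 19^2 * 20 = 16*20 = 21
  bit 3 = 0: r = r^2 mod 23 = 21^2 = 4
  -> B = 4
s = B^a = 4^16 mod 23  (bits of 16 = 10000)
  bit 0 = 1: r = r^2 * 4 mod 23 = 1^2 * 4 = 1*4 = 4
  bit 1 = 0: r = r^2 mod 23 = 4^2 = 16
  bit 2 = 0: r = r^2 mod 23 = 16^2 = 3
  bit 3 = 0: r = r^2 mod 23 = 3^2 = 9
  bit 4 = 0: r = r^2 mod 23 = 9^2 = 12
  -> s = B^a = 12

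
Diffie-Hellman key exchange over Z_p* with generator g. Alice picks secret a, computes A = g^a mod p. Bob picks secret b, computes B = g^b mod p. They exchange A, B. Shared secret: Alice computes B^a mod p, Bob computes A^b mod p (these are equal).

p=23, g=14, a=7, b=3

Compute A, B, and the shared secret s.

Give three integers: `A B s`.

A = 14^7 mod 23  (bits of 7 = 111)
  bit 0 = 1: r = r^2 * 14 mod 23 = 1^2 * 14 = 1*14 = 14
  bit 1 = 1: r = r^2 * 14 mod 23 = 14^2 * 14 = 12*14 = 7
  bit 2 = 1: r = r^2 * 14 mod 23 = 7^2 * 14 = 3*14 = 19
  -> A = 19
B = 14^3 mod 23  (bits of 3 = 11)
  bit 0 = 1: r = r^2 * 14 mod 23 = 1^2 * 14 = 1*14 = 14
  bit 1 = 1: r = r^2 * 14 mod 23 = 14^2 * 14 = 12*14 = 7
  -> B = 7
s = B^a = 7^7 mod 23  (bits of 7 = 111)
  bit 0 = 1: r = r^2 * 7 mod 23 = 1^2 * 7 = 1*7 = 7
  bit 1 = 1: r = r^2 * 7 mod 23 = 7^2 * 7 = 3*7 = 21
  bit 2 = 1: r = r^2 * 7 mod 23 = 21^2 * 7 = 4*7 = 5
  -> s = B^a = 5

Answer: 19 7 5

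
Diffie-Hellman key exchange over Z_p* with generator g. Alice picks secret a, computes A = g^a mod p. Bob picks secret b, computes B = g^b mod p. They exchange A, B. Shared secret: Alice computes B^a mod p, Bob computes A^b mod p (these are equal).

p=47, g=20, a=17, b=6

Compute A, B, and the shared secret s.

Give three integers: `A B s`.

A = 20^17 mod 47  (bits of 17 = 10001)
  bit 0 = 1: r = r^2 * 20 mod 47 = 1^2 * 20 = 1*20 = 20
  bit 1 = 0: r = r^2 mod 47 = 20^2 = 24
  bit 2 = 0: r = r^2 mod 47 = 24^2 = 12
  bit 3 = 0: r = r^2 mod 47 = 12^2 = 3
  bit 4 = 1: r = r^2 * 20 mod 47 = 3^2 * 20 = 9*20 = 39
  -> A = 39
B = 20^6 mod 47  (bits of 6 = 110)
  bit 0 = 1: r = r^2 * 20 mod 47 = 1^2 * 20 = 1*20 = 20
  bit 1 = 1: r = r^2 * 20 mod 47 = 20^2 * 20 = 24*20 = 10
  bit 2 = 0: r = r^2 mod 47 = 10^2 = 6
  -> B = 6
s = B^a = 6^17 mod 47  (bits of 17 = 10001)
  bit 0 = 1: r = r^2 * 6 mod 47 = 1^2 * 6 = 1*6 = 6
  bit 1 = 0: r = r^2 mod 47 = 6^2 = 36
  bit 2 = 0: r = r^2 mod 47 = 36^2 = 27
  bit 3 = 0: r = r^2 mod 47 = 27^2 = 24
  bit 4 = 1: r = r^2 * 6 mod 47 = 24^2 * 6 = 12*6 = 25
  -> s = B^a = 25

Answer: 39 6 25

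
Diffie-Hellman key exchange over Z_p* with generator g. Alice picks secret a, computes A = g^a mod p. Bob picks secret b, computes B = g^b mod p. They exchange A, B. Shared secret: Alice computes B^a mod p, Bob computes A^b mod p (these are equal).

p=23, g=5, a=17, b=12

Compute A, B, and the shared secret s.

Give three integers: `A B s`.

Answer: 15 18 8

Derivation:
A = 5^17 mod 23  (bits of 17 = 10001)
  bit 0 = 1: r = r^2 * 5 mod 23 = 1^2 * 5 = 1*5 = 5
  bit 1 = 0: r = r^2 mod 23 = 5^2 = 2
  bit 2 = 0: r = r^2 mod 23 = 2^2 = 4
  bit 3 = 0: r = r^2 mod 23 = 4^2 = 16
  bit 4 = 1: r = r^2 * 5 mod 23 = 16^2 * 5 = 3*5 = 15
  -> A = 15
B = 5^12 mod 23  (bits of 12 = 1100)
  bit 0 = 1: r = r^2 * 5 mod 23 = 1^2 * 5 = 1*5 = 5
  bit 1 = 1: r = r^2 * 5 mod 23 = 5^2 * 5 = 2*5 = 10
  bit 2 = 0: r = r^2 mod 23 = 10^2 = 8
  bit 3 = 0: r = r^2 mod 23 = 8^2 = 18
  -> B = 18
s = B^a = 18^17 mod 23  (bits of 17 = 10001)
  bit 0 = 1: r = r^2 * 18 mod 23 = 1^2 * 18 = 1*18 = 18
  bit 1 = 0: r = r^2 mod 23 = 18^2 = 2
  bit 2 = 0: r = r^2 mod 23 = 2^2 = 4
  bit 3 = 0: r = r^2 mod 23 = 4^2 = 16
  bit 4 = 1: r = r^2 * 18 mod 23 = 16^2 * 18 = 3*18 = 8
  -> s = B^a = 8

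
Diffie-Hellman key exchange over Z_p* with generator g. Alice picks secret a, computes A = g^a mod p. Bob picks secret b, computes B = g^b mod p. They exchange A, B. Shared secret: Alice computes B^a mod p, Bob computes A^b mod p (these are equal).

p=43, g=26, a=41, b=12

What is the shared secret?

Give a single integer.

A = 26^41 mod 43  (bits of 41 = 101001)
  bit 0 = 1: r = r^2 * 26 mod 43 = 1^2 * 26 = 1*26 = 26
  bit 1 = 0: r = r^2 mod 43 = 26^2 = 31
  bit 2 = 1: r = r^2 * 26 mod 43 = 31^2 * 26 = 15*26 = 3
  bit 3 = 0: r = r^2 mod 43 = 3^2 = 9
  bit 4 = 0: r = r^2 mod 43 = 9^2 = 38
  bit 5 = 1: r = r^2 * 26 mod 43 = 38^2 * 26 = 25*26 = 5
  -> A = 5
B = 26^12 mod 43  (bits of 12 = 1100)
  bit 0 = 1: r = r^2 * 26 mod 43 = 1^2 * 26 = 1*26 = 26
  bit 1 = 1: r = r^2 * 26 mod 43 = 26^2 * 26 = 31*26 = 32
  bit 2 = 0: r = r^2 mod 43 = 32^2 = 35
  bit 3 = 0: r = r^2 mod 43 = 35^2 = 21
  -> B = 21
s = B^a = 21^41 mod 43  (bits of 41 = 101001)
  bit 0 = 1: r = r^2 * 21 mod 43 = 1^2 * 21 = 1*21 = 21
  bit 1 = 0: r = r^2 mod 43 = 21^2 = 11
  bit 2 = 1: r = r^2 * 21 mod 43 = 11^2 * 21 = 35*21 = 4
  bit 3 = 0: r = r^2 mod 43 = 4^2 = 16
  bit 4 = 0: r = r^2 mod 43 = 16^2 = 41
  bit 5 = 1: r = r^2 * 21 mod 43 = 41^2 * 21 = 4*21 = 41
  -> s = B^a = 41

Answer: 41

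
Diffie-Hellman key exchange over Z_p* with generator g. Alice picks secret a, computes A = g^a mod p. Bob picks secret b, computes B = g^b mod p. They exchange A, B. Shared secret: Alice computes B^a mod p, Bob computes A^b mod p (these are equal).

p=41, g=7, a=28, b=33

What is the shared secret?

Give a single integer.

Answer: 23

Derivation:
A = 7^28 mod 41  (bits of 28 = 11100)
  bit 0 = 1: r = r^2 * 7 mod 41 = 1^2 * 7 = 1*7 = 7
  bit 1 = 1: r = r^2 * 7 mod 41 = 7^2 * 7 = 8*7 = 15
  bit 2 = 1: r = r^2 * 7 mod 41 = 15^2 * 7 = 20*7 = 17
  bit 3 = 0: r = r^2 mod 41 = 17^2 = 2
  bit 4 = 0: r = r^2 mod 41 = 2^2 = 4
  -> A = 4
B = 7^33 mod 41  (bits of 33 = 100001)
  bit 0 = 1: r = r^2 * 7 mod 41 = 1^2 * 7 = 1*7 = 7
  bit 1 = 0: r = r^2 mod 41 = 7^2 = 8
  bit 2 = 0: r = r^2 mod 41 = 8^2 = 23
  bit 3 = 0: r = r^2 mod 41 = 23^2 = 37
  bit 4 = 0: r = r^2 mod 41 = 37^2 = 16
  bit 5 = 1: r = r^2 * 7 mod 41 = 16^2 * 7 = 10*7 = 29
  -> B = 29
s = B^a = 29^28 mod 41  (bits of 28 = 11100)
  bit 0 = 1: r = r^2 * 29 mod 41 = 1^2 * 29 = 1*29 = 29
  bit 1 = 1: r = r^2 * 29 mod 41 = 29^2 * 29 = 21*29 = 35
  bit 2 = 1: r = r^2 * 29 mod 41 = 35^2 * 29 = 36*29 = 19
  bit 3 = 0: r = r^2 mod 41 = 19^2 = 33
  bit 4 = 0: r = r^2 mod 41 = 33^2 = 23
  -> s = B^a = 23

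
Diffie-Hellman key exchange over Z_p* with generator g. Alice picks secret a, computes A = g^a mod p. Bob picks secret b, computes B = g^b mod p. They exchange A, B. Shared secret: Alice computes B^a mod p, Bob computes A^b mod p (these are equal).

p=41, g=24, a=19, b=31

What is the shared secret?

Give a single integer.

A = 24^19 mod 41  (bits of 19 = 10011)
  bit 0 = 1: r = r^2 * 24 mod 41 = 1^2 * 24 = 1*24 = 24
  bit 1 = 0: r = r^2 mod 41 = 24^2 = 2
  bit 2 = 0: r = r^2 mod 41 = 2^2 = 4
  bit 3 = 1: r = r^2 * 24 mod 41 = 4^2 * 24 = 16*24 = 15
  bit 4 = 1: r = r^2 * 24 mod 41 = 15^2 * 24 = 20*24 = 29
  -> A = 29
B = 24^31 mod 41  (bits of 31 = 11111)
  bit 0 = 1: r = r^2 * 24 mod 41 = 1^2 * 24 = 1*24 = 24
  bit 1 = 1: r = r^2 * 24 mod 41 = 24^2 * 24 = 2*24 = 7
  bit 2 = 1: r = r^2 * 24 mod 41 = 7^2 * 24 = 8*24 = 28
  bit 3 = 1: r = r^2 * 24 mod 41 = 28^2 * 24 = 5*24 = 38
  bit 4 = 1: r = r^2 * 24 mod 41 = 38^2 * 24 = 9*24 = 11
  -> B = 11
s = B^a = 11^19 mod 41  (bits of 19 = 10011)
  bit 0 = 1: r = r^2 * 11 mod 41 = 1^2 * 11 = 1*11 = 11
  bit 1 = 0: r = r^2 mod 41 = 11^2 = 39
  bit 2 = 0: r = r^2 mod 41 = 39^2 = 4
  bit 3 = 1: r = r^2 * 11 mod 41 = 4^2 * 11 = 16*11 = 12
  bit 4 = 1: r = r^2 * 11 mod 41 = 12^2 * 11 = 21*11 = 26
  -> s = B^a = 26

Answer: 26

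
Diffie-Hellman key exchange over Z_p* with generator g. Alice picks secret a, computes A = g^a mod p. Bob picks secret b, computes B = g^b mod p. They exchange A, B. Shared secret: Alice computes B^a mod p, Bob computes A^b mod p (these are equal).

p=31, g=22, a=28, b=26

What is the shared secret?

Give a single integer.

A = 22^28 mod 31  (bits of 28 = 11100)
  bit 0 = 1: r = r^2 * 22 mod 31 = 1^2 * 22 = 1*22 = 22
  bit 1 = 1: r = r^2 * 22 mod 31 = 22^2 * 22 = 19*22 = 15
  bit 2 = 1: r = r^2 * 22 mod 31 = 15^2 * 22 = 8*22 = 21
  bit 3 = 0: r = r^2 mod 31 = 21^2 = 7
  bit 4 = 0: r = r^2 mod 31 = 7^2 = 18
  -> A = 18
B = 22^26 mod 31  (bits of 26 = 11010)
  bit 0 = 1: r = r^2 * 22 mod 31 = 1^2 * 22 = 1*22 = 22
  bit 1 = 1: r = r^2 * 22 mod 31 = 22^2 * 22 = 19*22 = 15
  bit 2 = 0: r = r^2 mod 31 = 15^2 = 8
  bit 3 = 1: r = r^2 * 22 mod 31 = 8^2 * 22 = 2*22 = 13
  bit 4 = 0: r = r^2 mod 31 = 13^2 = 14
  -> B = 14
s = B^a = 14^28 mod 31  (bits of 28 = 11100)
  bit 0 = 1: r = r^2 * 14 mod 31 = 1^2 * 14 = 1*14 = 14
  bit 1 = 1: r = r^2 * 14 mod 31 = 14^2 * 14 = 10*14 = 16
  bit 2 = 1: r = r^2 * 14 mod 31 = 16^2 * 14 = 8*14 = 19
  bit 3 = 0: r = r^2 mod 31 = 19^2 = 20
  bit 4 = 0: r = r^2 mod 31 = 20^2 = 28
  -> s = B^a = 28

Answer: 28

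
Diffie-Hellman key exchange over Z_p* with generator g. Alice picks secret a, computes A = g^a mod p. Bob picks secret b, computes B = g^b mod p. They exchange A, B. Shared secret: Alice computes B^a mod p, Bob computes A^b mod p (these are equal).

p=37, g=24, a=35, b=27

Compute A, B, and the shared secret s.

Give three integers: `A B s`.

Answer: 17 6 31

Derivation:
A = 24^35 mod 37  (bits of 35 = 100011)
  bit 0 = 1: r = r^2 * 24 mod 37 = 1^2 * 24 = 1*24 = 24
  bit 1 = 0: r = r^2 mod 37 = 24^2 = 21
  bit 2 = 0: r = r^2 mod 37 = 21^2 = 34
  bit 3 = 0: r = r^2 mod 37 = 34^2 = 9
  bit 4 = 1: r = r^2 * 24 mod 37 = 9^2 * 24 = 7*24 = 20
  bit 5 = 1: r = r^2 * 24 mod 37 = 20^2 * 24 = 30*24 = 17
  -> A = 17
B = 24^27 mod 37  (bits of 27 = 11011)
  bit 0 = 1: r = r^2 * 24 mod 37 = 1^2 * 24 = 1*24 = 24
  bit 1 = 1: r = r^2 * 24 mod 37 = 24^2 * 24 = 21*24 = 23
  bit 2 = 0: r = r^2 mod 37 = 23^2 = 11
  bit 3 = 1: r = r^2 * 24 mod 37 = 11^2 * 24 = 10*24 = 18
  bit 4 = 1: r = r^2 * 24 mod 37 = 18^2 * 24 = 28*24 = 6
  -> B = 6
s = B^a = 6^35 mod 37  (bits of 35 = 100011)
  bit 0 = 1: r = r^2 * 6 mod 37 = 1^2 * 6 = 1*6 = 6
  bit 1 = 0: r = r^2 mod 37 = 6^2 = 36
  bit 2 = 0: r = r^2 mod 37 = 36^2 = 1
  bit 3 = 0: r = r^2 mod 37 = 1^2 = 1
  bit 4 = 1: r = r^2 * 6 mod 37 = 1^2 * 6 = 1*6 = 6
  bit 5 = 1: r = r^2 * 6 mod 37 = 6^2 * 6 = 36*6 = 31
  -> s = B^a = 31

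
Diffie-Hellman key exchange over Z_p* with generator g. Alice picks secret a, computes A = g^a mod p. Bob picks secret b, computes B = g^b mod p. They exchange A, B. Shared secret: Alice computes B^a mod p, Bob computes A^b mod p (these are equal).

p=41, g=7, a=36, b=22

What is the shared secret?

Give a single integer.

A = 7^36 mod 41  (bits of 36 = 100100)
  bit 0 = 1: r = r^2 * 7 mod 41 = 1^2 * 7 = 1*7 = 7
  bit 1 = 0: r = r^2 mod 41 = 7^2 = 8
  bit 2 = 0: r = r^2 mod 41 = 8^2 = 23
  bit 3 = 1: r = r^2 * 7 mod 41 = 23^2 * 7 = 37*7 = 13
  bit 4 = 0: r = r^2 mod 41 = 13^2 = 5
  bit 5 = 0: r = r^2 mod 41 = 5^2 = 25
  -> A = 25
B = 7^22 mod 41  (bits of 22 = 10110)
  bit 0 = 1: r = r^2 * 7 mod 41 = 1^2 * 7 = 1*7 = 7
  bit 1 = 0: r = r^2 mod 41 = 7^2 = 8
  bit 2 = 1: r = r^2 * 7 mod 41 = 8^2 * 7 = 23*7 = 38
  bit 3 = 1: r = r^2 * 7 mod 41 = 38^2 * 7 = 9*7 = 22
  bit 4 = 0: r = r^2 mod 41 = 22^2 = 33
  -> B = 33
s = B^a = 33^36 mod 41  (bits of 36 = 100100)
  bit 0 = 1: r = r^2 * 33 mod 41 = 1^2 * 33 = 1*33 = 33
  bit 1 = 0: r = r^2 mod 41 = 33^2 = 23
  bit 2 = 0: r = r^2 mod 41 = 23^2 = 37
  bit 3 = 1: r = r^2 * 33 mod 41 = 37^2 * 33 = 16*33 = 36
  bit 4 = 0: r = r^2 mod 41 = 36^2 = 25
  bit 5 = 0: r = r^2 mod 41 = 25^2 = 10
  -> s = B^a = 10

Answer: 10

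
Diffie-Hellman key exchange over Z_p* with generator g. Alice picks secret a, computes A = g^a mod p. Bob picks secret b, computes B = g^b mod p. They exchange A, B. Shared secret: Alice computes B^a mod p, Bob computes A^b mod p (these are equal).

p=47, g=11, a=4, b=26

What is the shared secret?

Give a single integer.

A = 11^4 mod 47  (bits of 4 = 100)
  bit 0 = 1: r = r^2 * 11 mod 47 = 1^2 * 11 = 1*11 = 11
  bit 1 = 0: r = r^2 mod 47 = 11^2 = 27
  bit 2 = 0: r = r^2 mod 47 = 27^2 = 24
  -> A = 24
B = 11^26 mod 47  (bits of 26 = 11010)
  bit 0 = 1: r = r^2 * 11 mod 47 = 1^2 * 11 = 1*11 = 11
  bit 1 = 1: r = r^2 * 11 mod 47 = 11^2 * 11 = 27*11 = 15
  bit 2 = 0: r = r^2 mod 47 = 15^2 = 37
  bit 3 = 1: r = r^2 * 11 mod 47 = 37^2 * 11 = 6*11 = 19
  bit 4 = 0: r = r^2 mod 47 = 19^2 = 32
  -> B = 32
s = B^a = 32^4 mod 47  (bits of 4 = 100)
  bit 0 = 1: r = r^2 * 32 mod 47 = 1^2 * 32 = 1*32 = 32
  bit 1 = 0: r = r^2 mod 47 = 32^2 = 37
  bit 2 = 0: r = r^2 mod 47 = 37^2 = 6
  -> s = B^a = 6

Answer: 6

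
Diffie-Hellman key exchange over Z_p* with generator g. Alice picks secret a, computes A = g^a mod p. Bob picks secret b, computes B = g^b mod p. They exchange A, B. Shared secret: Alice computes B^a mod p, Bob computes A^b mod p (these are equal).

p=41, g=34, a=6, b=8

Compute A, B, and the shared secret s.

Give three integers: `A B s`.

A = 34^6 mod 41  (bits of 6 = 110)
  bit 0 = 1: r = r^2 * 34 mod 41 = 1^2 * 34 = 1*34 = 34
  bit 1 = 1: r = r^2 * 34 mod 41 = 34^2 * 34 = 8*34 = 26
  bit 2 = 0: r = r^2 mod 41 = 26^2 = 20
  -> A = 20
B = 34^8 mod 41  (bits of 8 = 1000)
  bit 0 = 1: r = r^2 * 34 mod 41 = 1^2 * 34 = 1*34 = 34
  bit 1 = 0: r = r^2 mod 41 = 34^2 = 8
  bit 2 = 0: r = r^2 mod 41 = 8^2 = 23
  bit 3 = 0: r = r^2 mod 41 = 23^2 = 37
  -> B = 37
s = B^a = 37^6 mod 41  (bits of 6 = 110)
  bit 0 = 1: r = r^2 * 37 mod 41 = 1^2 * 37 = 1*37 = 37
  bit 1 = 1: r = r^2 * 37 mod 41 = 37^2 * 37 = 16*37 = 18
  bit 2 = 0: r = r^2 mod 41 = 18^2 = 37
  -> s = B^a = 37

Answer: 20 37 37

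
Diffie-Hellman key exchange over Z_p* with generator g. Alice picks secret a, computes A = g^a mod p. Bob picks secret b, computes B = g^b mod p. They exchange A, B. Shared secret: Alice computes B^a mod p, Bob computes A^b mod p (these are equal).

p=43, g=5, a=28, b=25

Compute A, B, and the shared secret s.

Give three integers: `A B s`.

A = 5^28 mod 43  (bits of 28 = 11100)
  bit 0 = 1: r = r^2 * 5 mod 43 = 1^2 * 5 = 1*5 = 5
  bit 1 = 1: r = r^2 * 5 mod 43 = 5^2 * 5 = 25*5 = 39
  bit 2 = 1: r = r^2 * 5 mod 43 = 39^2 * 5 = 16*5 = 37
  bit 3 = 0: r = r^2 mod 43 = 37^2 = 36
  bit 4 = 0: r = r^2 mod 43 = 36^2 = 6
  -> A = 6
B = 5^25 mod 43  (bits of 25 = 11001)
  bit 0 = 1: r = r^2 * 5 mod 43 = 1^2 * 5 = 1*5 = 5
  bit 1 = 1: r = r^2 * 5 mod 43 = 5^2 * 5 = 25*5 = 39
  bit 2 = 0: r = r^2 mod 43 = 39^2 = 16
  bit 3 = 0: r = r^2 mod 43 = 16^2 = 41
  bit 4 = 1: r = r^2 * 5 mod 43 = 41^2 * 5 = 4*5 = 20
  -> B = 20
s = B^a = 20^28 mod 43  (bits of 28 = 11100)
  bit 0 = 1: r = r^2 * 20 mod 43 = 1^2 * 20 = 1*20 = 20
  bit 1 = 1: r = r^2 * 20 mod 43 = 20^2 * 20 = 13*20 = 2
  bit 2 = 1: r = r^2 * 20 mod 43 = 2^2 * 20 = 4*20 = 37
  bit 3 = 0: r = r^2 mod 43 = 37^2 = 36
  bit 4 = 0: r = r^2 mod 43 = 36^2 = 6
  -> s = B^a = 6

Answer: 6 20 6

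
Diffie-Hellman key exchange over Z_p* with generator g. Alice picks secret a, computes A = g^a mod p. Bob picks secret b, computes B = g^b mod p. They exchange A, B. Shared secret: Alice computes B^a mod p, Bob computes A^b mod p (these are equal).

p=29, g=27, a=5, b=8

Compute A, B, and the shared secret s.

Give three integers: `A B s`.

A = 27^5 mod 29  (bits of 5 = 101)
  bit 0 = 1: r = r^2 * 27 mod 29 = 1^2 * 27 = 1*27 = 27
  bit 1 = 0: r = r^2 mod 29 = 27^2 = 4
  bit 2 = 1: r = r^2 * 27 mod 29 = 4^2 * 27 = 16*27 = 26
  -> A = 26
B = 27^8 mod 29  (bits of 8 = 1000)
  bit 0 = 1: r = r^2 * 27 mod 29 = 1^2 * 27 = 1*27 = 27
  bit 1 = 0: r = r^2 mod 29 = 27^2 = 4
  bit 2 = 0: r = r^2 mod 29 = 4^2 = 16
  bit 3 = 0: r = r^2 mod 29 = 16^2 = 24
  -> B = 24
s = B^a = 24^5 mod 29  (bits of 5 = 101)
  bit 0 = 1: r = r^2 * 24 mod 29 = 1^2 * 24 = 1*24 = 24
  bit 1 = 0: r = r^2 mod 29 = 24^2 = 25
  bit 2 = 1: r = r^2 * 24 mod 29 = 25^2 * 24 = 16*24 = 7
  -> s = B^a = 7

Answer: 26 24 7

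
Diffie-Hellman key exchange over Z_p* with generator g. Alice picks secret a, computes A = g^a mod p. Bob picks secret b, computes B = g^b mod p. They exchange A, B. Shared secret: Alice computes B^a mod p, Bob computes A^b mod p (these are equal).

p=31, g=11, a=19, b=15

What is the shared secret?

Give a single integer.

A = 11^19 mod 31  (bits of 19 = 10011)
  bit 0 = 1: r = r^2 * 11 mod 31 = 1^2 * 11 = 1*11 = 11
  bit 1 = 0: r = r^2 mod 31 = 11^2 = 28
  bit 2 = 0: r = r^2 mod 31 = 28^2 = 9
  bit 3 = 1: r = r^2 * 11 mod 31 = 9^2 * 11 = 19*11 = 23
  bit 4 = 1: r = r^2 * 11 mod 31 = 23^2 * 11 = 2*11 = 22
  -> A = 22
B = 11^15 mod 31  (bits of 15 = 1111)
  bit 0 = 1: r = r^2 * 11 mod 31 = 1^2 * 11 = 1*11 = 11
  bit 1 = 1: r = r^2 * 11 mod 31 = 11^2 * 11 = 28*11 = 29
  bit 2 = 1: r = r^2 * 11 mod 31 = 29^2 * 11 = 4*11 = 13
  bit 3 = 1: r = r^2 * 11 mod 31 = 13^2 * 11 = 14*11 = 30
  -> B = 30
s = B^a = 30^19 mod 31  (bits of 19 = 10011)
  bit 0 = 1: r = r^2 * 30 mod 31 = 1^2 * 30 = 1*30 = 30
  bit 1 = 0: r = r^2 mod 31 = 30^2 = 1
  bit 2 = 0: r = r^2 mod 31 = 1^2 = 1
  bit 3 = 1: r = r^2 * 30 mod 31 = 1^2 * 30 = 1*30 = 30
  bit 4 = 1: r = r^2 * 30 mod 31 = 30^2 * 30 = 1*30 = 30
  -> s = B^a = 30

Answer: 30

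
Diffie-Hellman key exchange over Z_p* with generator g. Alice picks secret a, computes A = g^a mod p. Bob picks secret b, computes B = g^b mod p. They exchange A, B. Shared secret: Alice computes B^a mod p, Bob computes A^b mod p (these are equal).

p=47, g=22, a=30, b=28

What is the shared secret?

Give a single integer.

Answer: 42

Derivation:
A = 22^30 mod 47  (bits of 30 = 11110)
  bit 0 = 1: r = r^2 * 22 mod 47 = 1^2 * 22 = 1*22 = 22
  bit 1 = 1: r = r^2 * 22 mod 47 = 22^2 * 22 = 14*22 = 26
  bit 2 = 1: r = r^2 * 22 mod 47 = 26^2 * 22 = 18*22 = 20
  bit 3 = 1: r = r^2 * 22 mod 47 = 20^2 * 22 = 24*22 = 11
  bit 4 = 0: r = r^2 mod 47 = 11^2 = 27
  -> A = 27
B = 22^28 mod 47  (bits of 28 = 11100)
  bit 0 = 1: r = r^2 * 22 mod 47 = 1^2 * 22 = 1*22 = 22
  bit 1 = 1: r = r^2 * 22 mod 47 = 22^2 * 22 = 14*22 = 26
  bit 2 = 1: r = r^2 * 22 mod 47 = 26^2 * 22 = 18*22 = 20
  bit 3 = 0: r = r^2 mod 47 = 20^2 = 24
  bit 4 = 0: r = r^2 mod 47 = 24^2 = 12
  -> B = 12
s = B^a = 12^30 mod 47  (bits of 30 = 11110)
  bit 0 = 1: r = r^2 * 12 mod 47 = 1^2 * 12 = 1*12 = 12
  bit 1 = 1: r = r^2 * 12 mod 47 = 12^2 * 12 = 3*12 = 36
  bit 2 = 1: r = r^2 * 12 mod 47 = 36^2 * 12 = 27*12 = 42
  bit 3 = 1: r = r^2 * 12 mod 47 = 42^2 * 12 = 25*12 = 18
  bit 4 = 0: r = r^2 mod 47 = 18^2 = 42
  -> s = B^a = 42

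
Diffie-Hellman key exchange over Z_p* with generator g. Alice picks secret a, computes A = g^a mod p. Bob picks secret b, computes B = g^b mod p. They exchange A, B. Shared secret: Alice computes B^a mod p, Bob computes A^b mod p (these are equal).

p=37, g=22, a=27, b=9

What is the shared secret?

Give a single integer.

Answer: 31

Derivation:
A = 22^27 mod 37  (bits of 27 = 11011)
  bit 0 = 1: r = r^2 * 22 mod 37 = 1^2 * 22 = 1*22 = 22
  bit 1 = 1: r = r^2 * 22 mod 37 = 22^2 * 22 = 3*22 = 29
  bit 2 = 0: r = r^2 mod 37 = 29^2 = 27
  bit 3 = 1: r = r^2 * 22 mod 37 = 27^2 * 22 = 26*22 = 17
  bit 4 = 1: r = r^2 * 22 mod 37 = 17^2 * 22 = 30*22 = 31
  -> A = 31
B = 22^9 mod 37  (bits of 9 = 1001)
  bit 0 = 1: r = r^2 * 22 mod 37 = 1^2 * 22 = 1*22 = 22
  bit 1 = 0: r = r^2 mod 37 = 22^2 = 3
  bit 2 = 0: r = r^2 mod 37 = 3^2 = 9
  bit 3 = 1: r = r^2 * 22 mod 37 = 9^2 * 22 = 7*22 = 6
  -> B = 6
s = B^a = 6^27 mod 37  (bits of 27 = 11011)
  bit 0 = 1: r = r^2 * 6 mod 37 = 1^2 * 6 = 1*6 = 6
  bit 1 = 1: r = r^2 * 6 mod 37 = 6^2 * 6 = 36*6 = 31
  bit 2 = 0: r = r^2 mod 37 = 31^2 = 36
  bit 3 = 1: r = r^2 * 6 mod 37 = 36^2 * 6 = 1*6 = 6
  bit 4 = 1: r = r^2 * 6 mod 37 = 6^2 * 6 = 36*6 = 31
  -> s = B^a = 31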